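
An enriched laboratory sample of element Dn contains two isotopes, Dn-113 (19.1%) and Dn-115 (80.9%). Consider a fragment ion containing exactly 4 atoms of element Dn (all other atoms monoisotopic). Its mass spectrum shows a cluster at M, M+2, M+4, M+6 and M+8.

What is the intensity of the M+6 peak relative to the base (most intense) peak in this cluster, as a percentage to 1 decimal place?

Term probabilities: M 0.0013, M+2 0.0225, M+4 0.1433, M+6 0.4045, M+8 0.4283. Base peak = M+8.
P(M+8) = C(4,4) × 0.191^0 × 0.809^4 = 1 × 1.0000 × 0.42834538 = 0.428345 (base)
P(M+6) = C(4,3) × 0.191^1 × 0.809^3 = 4 × 0.1910 × 0.52947513 = 0.404519
Relative intensity = 0.404519 / 0.428345 × 100 = 94.4

94.4%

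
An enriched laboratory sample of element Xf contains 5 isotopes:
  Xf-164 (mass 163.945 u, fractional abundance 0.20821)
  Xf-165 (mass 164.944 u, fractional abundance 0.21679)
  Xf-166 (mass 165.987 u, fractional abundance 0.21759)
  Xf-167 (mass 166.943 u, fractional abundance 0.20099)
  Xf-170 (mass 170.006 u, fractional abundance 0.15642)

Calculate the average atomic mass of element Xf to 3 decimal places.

Average mass = Σ (abundance × isotope mass) = 0.20821 × 163.945 + 0.21679 × 164.944 + 0.21759 × 165.987 + 0.20099 × 166.943 + 0.15642 × 170.006
= 34.1350 + 35.7582 + 36.1171 + 33.5539 + 26.5923 = 166.1565 u

166.157 u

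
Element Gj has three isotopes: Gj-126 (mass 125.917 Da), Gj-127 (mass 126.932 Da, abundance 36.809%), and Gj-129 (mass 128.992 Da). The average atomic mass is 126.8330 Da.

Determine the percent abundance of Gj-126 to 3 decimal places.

45.552%

The remaining 63.191% is split between Gj-126 (fraction x) and Gj-129 (fraction 0.63191 − x).
Substituting: 125.917x + 128.992(0.63191 − x) = 80.11060012
(125.917 − 128.992)x = -1.4007346  ⇒  x = 0.45552, y = 0.17639
Gj-126: 45.552%, Gj-129: 17.639%.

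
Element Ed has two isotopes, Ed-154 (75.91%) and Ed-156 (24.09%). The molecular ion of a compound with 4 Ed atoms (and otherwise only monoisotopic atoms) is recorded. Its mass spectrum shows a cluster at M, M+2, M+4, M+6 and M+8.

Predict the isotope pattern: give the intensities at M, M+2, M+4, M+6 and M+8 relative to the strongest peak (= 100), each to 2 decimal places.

78.78 : 100.00 : 47.60 : 10.07 : 0.80

Expanding (0.7591 + 0.2409)^4:
P(M) = 0.7591^4 = 0.332044
P(M+2) = 4 × 0.7591^3 × 0.2409^1 = 0.421496
P(M+4) = 6 × 0.7591^2 × 0.2409^2 = 0.200642
P(M+6) = 4 × 0.7591^1 × 0.2409^3 = 0.042449
P(M+8) = 0.2409^4 = 0.003368
The M+2 peak is largest (0.421496); scaling to 100 gives 78.78 : 100.00 : 47.60 : 10.07 : 0.80.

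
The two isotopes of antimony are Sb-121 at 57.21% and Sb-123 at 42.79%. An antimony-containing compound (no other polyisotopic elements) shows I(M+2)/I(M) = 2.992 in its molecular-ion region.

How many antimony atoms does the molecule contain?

4

With n Sb atoms, P(M+2)/P(M) = C(n,1)·p^(n−1)q / p^n = n·q/p = n · 0.4279/0.5721.
n = 2.992 × 0.5721/0.4279 = 4.00 ≈ 4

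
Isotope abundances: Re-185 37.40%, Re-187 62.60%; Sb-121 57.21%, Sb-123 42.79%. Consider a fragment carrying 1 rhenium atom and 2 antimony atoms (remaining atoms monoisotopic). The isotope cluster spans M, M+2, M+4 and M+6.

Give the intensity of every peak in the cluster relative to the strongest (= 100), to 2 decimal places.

31.55 : 100.00 : 96.64 : 29.54

Rhenium pattern (n=1): 0.3740 : 0.6260
Antimony pattern (n=2): 0.32729841 : 0.48960318 : 0.18309841
Convolve the two distributions (both contribute in 2-u steps):
  M: 0.3740×0.32729841 = 0.122410
  M+2: 0.3740×0.48960318 + 0.6260×0.32729841 = 0.388000
  M+4: 0.3740×0.18309841 + 0.6260×0.48960318 = 0.374970
  M+6: 0.6260×0.18309841 = 0.114620
Scale to base peak (0.388000) = 100: 31.55 : 100.00 : 96.64 : 29.54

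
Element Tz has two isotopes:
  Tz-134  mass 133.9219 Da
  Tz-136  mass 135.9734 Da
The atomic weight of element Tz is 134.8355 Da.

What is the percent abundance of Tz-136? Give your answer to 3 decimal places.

44.533%

Writing the weighted mean with unknown fraction x of Tz-134:
133.9219·x + 135.9734·(1 − x) = 134.8355
(133.9219 − 135.9734)·x = 134.8355 − 135.9734
x = -1.1379 / -2.0515 = 0.55467 → 55.467% Tz-134, 44.533% Tz-136.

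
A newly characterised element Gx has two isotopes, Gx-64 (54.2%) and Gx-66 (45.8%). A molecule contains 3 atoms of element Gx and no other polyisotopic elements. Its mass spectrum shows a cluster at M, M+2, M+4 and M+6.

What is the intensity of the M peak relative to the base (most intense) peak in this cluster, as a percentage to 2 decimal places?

39.45%

(0.542 + 0.458)^3 gives M 0.1592, M+2 0.4036, M+4 0.3411, M+6 0.0961; the largest is M+2.
P(M+2) = C(3,1) × 0.542^2 × 0.458^1 = 3 × 0.293764 × 0.4580 = 0.403632 (base)
P(M) = C(3,0) × 0.542^3 × 0.458^0 = 1 × 0.15922009 × 1.0000 = 0.159220
Relative intensity = 0.159220 / 0.403632 × 100 = 39.45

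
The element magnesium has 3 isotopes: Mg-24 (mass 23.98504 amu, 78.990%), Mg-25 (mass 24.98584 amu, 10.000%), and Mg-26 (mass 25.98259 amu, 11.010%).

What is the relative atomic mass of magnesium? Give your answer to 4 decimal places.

24.3051 amu

Ar = Σ fᵢ·mᵢ = 0.78990 × 23.98504 + 0.10000 × 24.98584 + 0.11010 × 25.98259
= 18.945783 + 2.498584 + 2.860683 = 24.305050 amu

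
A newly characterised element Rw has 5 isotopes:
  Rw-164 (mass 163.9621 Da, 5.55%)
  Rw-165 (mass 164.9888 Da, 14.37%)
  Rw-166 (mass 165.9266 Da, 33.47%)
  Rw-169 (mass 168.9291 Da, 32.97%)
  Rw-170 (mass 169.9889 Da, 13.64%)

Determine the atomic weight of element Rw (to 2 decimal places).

167.23 Da

Weight each isotope mass by its fractional abundance: 0.0555 × 163.9621 + 0.1437 × 164.9888 + 0.3347 × 165.9266 + 0.3297 × 168.9291 + 0.1364 × 169.9889
= 9.09990 + 23.70889 + 55.53563 + 55.69592 + 23.18649 = 167.22683 Da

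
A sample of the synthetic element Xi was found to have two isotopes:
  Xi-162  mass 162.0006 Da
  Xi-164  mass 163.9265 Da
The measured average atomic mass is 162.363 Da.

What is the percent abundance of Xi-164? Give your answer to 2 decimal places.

18.82%

With x = fraction of Xi-162 (so Xi-164 is 1 − x):
162.0006·x + 163.9265·(1 − x) = 162.363
(162.0006 − 163.9265)·x = 162.363 − 163.9265
x = -1.5635 / -1.9259 = 0.81183 → 81.18% Xi-162, 18.82% Xi-164.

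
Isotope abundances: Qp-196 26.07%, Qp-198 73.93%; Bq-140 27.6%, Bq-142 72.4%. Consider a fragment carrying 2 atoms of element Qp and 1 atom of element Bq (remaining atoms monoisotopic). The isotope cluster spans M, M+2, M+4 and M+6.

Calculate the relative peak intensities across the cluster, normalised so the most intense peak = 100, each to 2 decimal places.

4.36 : 36.19 : 100.00 : 92.04

Element Qp pattern (n=2): 0.06796449 : 0.38547102 : 0.54656449
Element Bq pattern (n=1): 0.2760 : 0.7240
Convolve the two distributions (both contribute in 2-u steps):
  M: 0.06796449×0.2760 = 0.018758
  M+2: 0.06796449×0.7240 + 0.38547102×0.2760 = 0.155596
  M+4: 0.38547102×0.7240 + 0.54656449×0.2760 = 0.429933
  M+6: 0.54656449×0.7240 = 0.395713
Scale to base peak (0.429933) = 100: 4.36 : 36.19 : 100.00 : 92.04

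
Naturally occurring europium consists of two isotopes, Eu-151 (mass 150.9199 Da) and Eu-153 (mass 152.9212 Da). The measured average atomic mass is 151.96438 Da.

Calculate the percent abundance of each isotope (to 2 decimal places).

Writing the weighted mean with unknown fraction x of Eu-151:
150.9199·x + 152.9212·(1 − x) = 151.96438
(150.9199 − 152.9212)·x = 151.96438 − 152.9212
x = -0.95682 / -2.0013 = 0.47810 → 47.81% Eu-151, 52.19% Eu-153.

Eu-151: 47.81%, Eu-153: 52.19%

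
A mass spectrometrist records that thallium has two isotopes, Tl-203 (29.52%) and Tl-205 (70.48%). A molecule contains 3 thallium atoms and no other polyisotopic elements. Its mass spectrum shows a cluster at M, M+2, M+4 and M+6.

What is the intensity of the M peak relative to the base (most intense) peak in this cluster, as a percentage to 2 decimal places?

Term probabilities: M 0.0257, M+2 0.1843, M+4 0.4399, M+6 0.3501. Base peak = M+4.
P(M+4) = C(3,2) × 0.2952^1 × 0.7048^2 = 3 × 0.2952 × 0.49674304 = 0.439916 (base)
P(M) = C(3,0) × 0.2952^3 × 0.7048^0 = 1 × 0.02572463 × 1.0000 = 0.025725
Relative intensity = 0.025725 / 0.439916 × 100 = 5.85

5.85%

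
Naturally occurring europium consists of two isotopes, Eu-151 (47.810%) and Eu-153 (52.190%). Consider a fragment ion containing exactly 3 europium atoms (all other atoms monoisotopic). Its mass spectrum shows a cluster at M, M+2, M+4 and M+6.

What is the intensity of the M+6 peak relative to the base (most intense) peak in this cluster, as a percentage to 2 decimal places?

Binomial terms of (0.47810 + 0.52190)^3: M 0.1093, M+2 0.3579, M+4 0.3907, M+6 0.1422 → M+4 is the base peak.
P(M+4) = C(3,2) × 0.47810^1 × 0.52190^2 = 3 × 0.4781 × 0.27237961 = 0.390674 (base)
P(M+6) = C(3,3) × 0.47810^0 × 0.52190^3 = 1 × 1.0000 × 0.14215492 = 0.142155
Relative intensity = 0.142155 / 0.390674 × 100 = 36.39

36.39%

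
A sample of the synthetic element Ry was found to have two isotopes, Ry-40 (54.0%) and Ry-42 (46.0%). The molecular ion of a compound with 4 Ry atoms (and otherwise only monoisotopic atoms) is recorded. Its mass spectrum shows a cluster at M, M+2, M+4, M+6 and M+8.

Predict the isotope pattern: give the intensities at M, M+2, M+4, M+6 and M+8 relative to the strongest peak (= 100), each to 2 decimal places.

22.97 : 78.26 : 100.00 : 56.79 : 12.09

Each Ry atom is independently Ry-40 (p = 0.540) or Ry-42 (q = 0.460); the cluster is the binomial expansion (p + q)^4.
P(M) = 0.540^4 = 0.085031
P(M+2) = 4 × 0.540^3 × 0.460^1 = 0.289734
P(M+4) = 6 × 0.540^2 × 0.460^2 = 0.370215
P(M+6) = 4 × 0.540^1 × 0.460^3 = 0.210246
P(M+8) = 0.460^4 = 0.044775
The M+4 peak is largest (0.370215); scaling to 100 gives 22.97 : 78.26 : 100.00 : 56.79 : 12.09.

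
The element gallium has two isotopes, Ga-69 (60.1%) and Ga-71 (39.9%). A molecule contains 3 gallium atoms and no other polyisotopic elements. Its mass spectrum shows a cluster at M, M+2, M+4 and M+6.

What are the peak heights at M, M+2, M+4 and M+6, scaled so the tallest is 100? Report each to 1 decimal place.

Expanding (0.601 + 0.399)^3:
P(M) = 0.601^3 = 0.217082
P(M+2) = 3 × 0.601^2 × 0.399^1 = 0.432358
P(M+4) = 3 × 0.601^1 × 0.399^2 = 0.287039
P(M+6) = 0.399^3 = 0.063521
The M+2 peak is largest (0.432358); scaling to 100 gives 50.2 : 100.0 : 66.4 : 14.7.

50.2 : 100.0 : 66.4 : 14.7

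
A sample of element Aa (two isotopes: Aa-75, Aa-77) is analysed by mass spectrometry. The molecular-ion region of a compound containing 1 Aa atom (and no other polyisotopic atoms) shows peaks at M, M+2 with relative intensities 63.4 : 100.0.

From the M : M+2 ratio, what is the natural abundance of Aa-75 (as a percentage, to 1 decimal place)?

38.8%

If p is the fraction of Aa that is Aa-75, then I(M+2)/I(M) = [C(1,1)·p^0·(1−p)] / p^1 = 1·(1−p)/p = 100.0/63.4 = 1.5773
(1−p)/p = 1.5773/1 = 1.5773  ⇒  p = 1/(1 + 1.5773) = 0.3880
Aa-75: 38.8%, Aa-77: 61.2%.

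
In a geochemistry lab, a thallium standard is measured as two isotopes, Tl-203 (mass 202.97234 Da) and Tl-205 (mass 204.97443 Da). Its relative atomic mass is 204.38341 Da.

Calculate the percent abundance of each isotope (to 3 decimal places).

Tl-203: 29.520%, Tl-205: 70.480%

With x = fraction of Tl-203 (so Tl-205 is 1 − x):
202.97234·x + 204.97443·(1 − x) = 204.38341
(202.97234 − 204.97443)·x = 204.38341 − 204.97443
x = -0.59102 / -2.00209 = 0.29520 → 29.520% Tl-203, 70.480% Tl-205.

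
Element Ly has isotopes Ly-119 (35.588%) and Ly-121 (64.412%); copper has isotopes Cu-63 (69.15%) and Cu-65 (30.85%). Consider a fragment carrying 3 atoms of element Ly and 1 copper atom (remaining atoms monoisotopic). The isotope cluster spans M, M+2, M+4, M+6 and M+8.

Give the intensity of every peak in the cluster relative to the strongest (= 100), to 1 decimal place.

8.2 : 48.0 : 100.0 : 84.2 : 21.6

Element Ly pattern (n=3): 0.04507241 : 0.2447345 : 0.44295377 : 0.26723932
Copper pattern (n=1): 0.6915 : 0.3085
Convolve the two distributions (both contribute in 2-u steps):
  M: 0.04507241×0.6915 = 0.031168
  M+2: 0.04507241×0.3085 + 0.2447345×0.6915 = 0.183139
  M+4: 0.2447345×0.3085 + 0.44295377×0.6915 = 0.381803
  M+6: 0.44295377×0.3085 + 0.26723932×0.6915 = 0.321447
  M+8: 0.26723932×0.3085 = 0.082443
Scale to base peak (0.381803) = 100: 8.2 : 48.0 : 100.0 : 84.2 : 21.6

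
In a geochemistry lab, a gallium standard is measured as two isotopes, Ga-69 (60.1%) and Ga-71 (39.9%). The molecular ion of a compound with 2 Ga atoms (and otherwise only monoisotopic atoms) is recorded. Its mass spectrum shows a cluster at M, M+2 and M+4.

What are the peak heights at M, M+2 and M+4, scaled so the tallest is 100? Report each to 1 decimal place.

The 2 Ga atoms are independent, so intensities follow the terms of (0.601 + 0.399)^2.
P(M) = 0.601^2 = 0.361201
P(M+2) = 2 × 0.601^1 × 0.399^1 = 0.479598
P(M+4) = 0.399^2 = 0.159201
The M+2 peak is largest (0.479598); scaling to 100 gives 75.3 : 100.0 : 33.2.

75.3 : 100.0 : 33.2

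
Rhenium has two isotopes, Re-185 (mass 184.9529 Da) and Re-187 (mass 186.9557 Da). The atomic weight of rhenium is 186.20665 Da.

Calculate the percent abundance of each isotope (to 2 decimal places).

Let x be the fractional abundance of Re-185; then Re-187 has abundance 1 − x.
184.9529·x + 186.9557·(1 − x) = 186.20665
(184.9529 − 186.9557)·x = 186.20665 − 186.9557
x = -0.74905 / -2.0028 = 0.37400 → 37.40% Re-185, 62.60% Re-187.

Re-185: 37.40%, Re-187: 62.60%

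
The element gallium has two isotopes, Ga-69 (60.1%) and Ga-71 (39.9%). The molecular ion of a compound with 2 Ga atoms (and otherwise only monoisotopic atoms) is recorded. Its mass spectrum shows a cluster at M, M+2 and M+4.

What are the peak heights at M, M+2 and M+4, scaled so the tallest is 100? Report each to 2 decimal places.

Each Ga atom is independently Ga-69 (p = 0.601) or Ga-71 (q = 0.399); the cluster is the binomial expansion (p + q)^2.
P(M) = 0.601^2 = 0.361201
P(M+2) = 2 × 0.601^1 × 0.399^1 = 0.479598
P(M+4) = 0.399^2 = 0.159201
The M+2 peak is largest (0.479598); scaling to 100 gives 75.31 : 100.00 : 33.19.

75.31 : 100.00 : 33.19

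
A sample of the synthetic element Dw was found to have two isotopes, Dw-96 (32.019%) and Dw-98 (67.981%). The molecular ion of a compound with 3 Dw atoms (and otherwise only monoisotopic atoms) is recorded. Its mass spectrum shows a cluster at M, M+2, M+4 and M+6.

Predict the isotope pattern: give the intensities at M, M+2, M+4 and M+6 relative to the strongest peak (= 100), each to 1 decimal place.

Each Dw atom is independently Dw-96 (p = 0.32019) or Dw-98 (q = 0.67981); the cluster is the binomial expansion (p + q)^3.
P(M) = 0.32019^3 = 0.032826
P(M+2) = 3 × 0.32019^2 × 0.67981^1 = 0.209086
P(M+4) = 3 × 0.32019^1 × 0.67981^2 = 0.443919
P(M+6) = 0.67981^3 = 0.314169
The M+4 peak is largest (0.443919); scaling to 100 gives 7.4 : 47.1 : 100.0 : 70.8.

7.4 : 47.1 : 100.0 : 70.8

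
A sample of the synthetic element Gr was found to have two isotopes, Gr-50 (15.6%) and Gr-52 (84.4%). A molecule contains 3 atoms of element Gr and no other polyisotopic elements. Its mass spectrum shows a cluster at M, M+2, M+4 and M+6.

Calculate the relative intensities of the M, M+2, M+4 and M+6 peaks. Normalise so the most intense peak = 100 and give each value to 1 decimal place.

Each Gr atom is independently Gr-50 (p = 0.156) or Gr-52 (q = 0.844); the cluster is the binomial expansion (p + q)^3.
P(M) = 0.156^3 = 0.003796
P(M+2) = 3 × 0.156^2 × 0.844^1 = 0.061619
P(M+4) = 3 × 0.156^1 × 0.844^2 = 0.333373
P(M+6) = 0.844^3 = 0.601212
The M+6 peak is largest (0.601212); scaling to 100 gives 0.6 : 10.2 : 55.5 : 100.0.

0.6 : 10.2 : 55.5 : 100.0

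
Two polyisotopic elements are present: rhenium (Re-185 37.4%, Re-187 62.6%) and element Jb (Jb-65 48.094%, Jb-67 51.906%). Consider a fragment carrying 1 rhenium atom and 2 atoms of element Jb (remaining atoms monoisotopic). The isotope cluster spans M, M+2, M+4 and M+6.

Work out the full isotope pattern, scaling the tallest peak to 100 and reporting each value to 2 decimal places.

Rhenium pattern (n=1): 0.3740 : 0.6260
Element Jb pattern (n=2): 0.23130328 : 0.49927343 : 0.26942328
Convolve the two distributions (both contribute in 2-u steps):
  M: 0.3740×0.23130328 = 0.086507
  M+2: 0.3740×0.49927343 + 0.6260×0.23130328 = 0.331524
  M+4: 0.3740×0.26942328 + 0.6260×0.49927343 = 0.413309
  M+6: 0.6260×0.26942328 = 0.168659
Scale to base peak (0.413309) = 100: 20.93 : 80.21 : 100.00 : 40.81

20.93 : 80.21 : 100.00 : 40.81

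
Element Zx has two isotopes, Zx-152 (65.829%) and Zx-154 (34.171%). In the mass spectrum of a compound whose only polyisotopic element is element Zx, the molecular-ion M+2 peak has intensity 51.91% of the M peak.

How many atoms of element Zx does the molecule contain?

1

With n Zx atoms, P(M+2)/P(M) = C(n,1)·p^(n−1)q / p^n = n·q/p = n · 0.34171/0.65829.
n = 0.5191 × 0.65829/0.34171 = 1.00 ≈ 1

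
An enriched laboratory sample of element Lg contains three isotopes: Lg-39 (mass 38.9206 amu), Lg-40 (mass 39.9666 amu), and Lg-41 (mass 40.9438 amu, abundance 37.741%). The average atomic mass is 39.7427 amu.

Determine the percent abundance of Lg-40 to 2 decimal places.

Let x and y be the fractions of Lg-39 and Lg-40. Then x + y = 1 − 0.37741 = 0.62259 and 38.9206x + 39.9666y = 39.7427 − 0.37741×40.9438 = 24.290100442.
Substituting: 38.9206x + 39.9666(0.62259 − x) = 24.290100442
(38.9206 − 39.9666)x = -0.592705052  ⇒  x = 0.56664, y = 0.05595
Lg-39: 56.66%, Lg-40: 5.60%.

5.60%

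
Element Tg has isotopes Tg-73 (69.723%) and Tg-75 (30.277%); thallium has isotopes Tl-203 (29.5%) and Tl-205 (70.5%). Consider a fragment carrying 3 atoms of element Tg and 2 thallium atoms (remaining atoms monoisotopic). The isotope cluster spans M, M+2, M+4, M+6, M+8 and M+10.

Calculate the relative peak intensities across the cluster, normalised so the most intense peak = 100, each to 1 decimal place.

8.0 : 48.6 : 100.0 : 81.8 : 29.0 : 3.7

Element Tg pattern (n=3): 0.33894419 : 0.44155644 : 0.19174454 : 0.02775483
Thallium pattern (n=2): 0.087025 : 0.41595 : 0.497025
Convolve the two distributions (both contribute in 2-u steps):
  M: 0.33894419×0.087025 = 0.029497
  M+2: 0.33894419×0.41595 + 0.44155644×0.087025 = 0.179410
  M+4: 0.33894419×0.497025 + 0.44155644×0.41595 + 0.19174454×0.087025 = 0.368816
  M+6: 0.44155644×0.497025 + 0.19174454×0.41595 + 0.02775483×0.087025 = 0.301636
  M+8: 0.19174454×0.497025 + 0.02775483×0.41595 = 0.106846
  M+10: 0.02775483×0.497025 = 0.013795
Scale to base peak (0.368816) = 100: 8.0 : 48.6 : 100.0 : 81.8 : 29.0 : 3.7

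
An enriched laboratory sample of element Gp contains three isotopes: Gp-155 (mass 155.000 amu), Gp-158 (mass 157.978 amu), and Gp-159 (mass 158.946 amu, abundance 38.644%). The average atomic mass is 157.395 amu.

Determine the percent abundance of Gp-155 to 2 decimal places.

Let x and y be the fractions of Gp-155 and Gp-158. Then x + y = 1 − 0.38644 = 0.61356 and 155.000x + 157.978y = 157.395 − 0.38644×158.946 = 95.97190776.
Substituting: 155.000x + 157.978(0.61356 − x) = 95.97190776
(155.000 − 157.978)x = -0.95707392  ⇒  x = 0.32138, y = 0.29218
Gp-155: 32.14%, Gp-158: 29.22%.

32.14%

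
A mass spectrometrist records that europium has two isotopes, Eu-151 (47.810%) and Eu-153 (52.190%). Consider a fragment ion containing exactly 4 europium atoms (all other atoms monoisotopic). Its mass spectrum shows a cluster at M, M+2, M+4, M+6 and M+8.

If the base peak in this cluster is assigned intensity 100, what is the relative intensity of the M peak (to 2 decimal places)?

13.99

Binomial terms of (0.47810 + 0.52190)^4: M 0.0522, M+2 0.2281, M+4 0.3736, M+6 0.2719, M+8 0.0742 → M+4 is the base peak.
P(M+4) = C(4,2) × 0.47810^2 × 0.52190^2 = 6 × 0.22857961 × 0.27237961 = 0.373563 (base)
P(M) = C(4,0) × 0.47810^4 × 0.52190^0 = 1 × 0.05224864 × 1.0000 = 0.052249
Relative intensity = 0.052249 / 0.373563 × 100 = 13.99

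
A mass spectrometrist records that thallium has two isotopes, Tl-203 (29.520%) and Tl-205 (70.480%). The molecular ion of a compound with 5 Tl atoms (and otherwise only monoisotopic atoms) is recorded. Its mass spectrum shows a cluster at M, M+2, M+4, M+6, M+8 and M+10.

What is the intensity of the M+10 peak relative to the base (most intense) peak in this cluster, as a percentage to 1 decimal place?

Binomial terms of (0.29520 + 0.70480)^5: M 0.0022, M+2 0.0268, M+4 0.1278, M+6 0.3051, M+8 0.3642, M+10 0.1739 → M+8 is the base peak.
P(M+8) = C(5,4) × 0.29520^1 × 0.70480^4 = 5 × 0.2952 × 0.24675365 = 0.364208 (base)
P(M+10) = C(5,5) × 0.29520^0 × 0.70480^5 = 1 × 1.0000 × 0.17391197 = 0.173912
Relative intensity = 0.173912 / 0.364208 × 100 = 47.8

47.8%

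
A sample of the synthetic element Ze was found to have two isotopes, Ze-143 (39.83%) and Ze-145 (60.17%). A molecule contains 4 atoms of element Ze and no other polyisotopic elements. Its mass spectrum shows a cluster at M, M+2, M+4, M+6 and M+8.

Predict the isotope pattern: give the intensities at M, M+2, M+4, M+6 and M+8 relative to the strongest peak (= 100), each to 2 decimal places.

7.25 : 43.82 : 99.29 : 100.00 : 37.77

Each Ze atom is independently Ze-143 (p = 0.3983) or Ze-145 (q = 0.6017); the cluster is the binomial expansion (p + q)^4.
P(M) = 0.3983^4 = 0.025168
P(M+2) = 4 × 0.3983^3 × 0.6017^1 = 0.152080
P(M+4) = 6 × 0.3983^2 × 0.6017^2 = 0.344613
P(M+6) = 4 × 0.3983^1 × 0.6017^3 = 0.347065
P(M+8) = 0.6017^4 = 0.131075
The M+6 peak is largest (0.347065); scaling to 100 gives 7.25 : 43.82 : 99.29 : 100.00 : 37.77.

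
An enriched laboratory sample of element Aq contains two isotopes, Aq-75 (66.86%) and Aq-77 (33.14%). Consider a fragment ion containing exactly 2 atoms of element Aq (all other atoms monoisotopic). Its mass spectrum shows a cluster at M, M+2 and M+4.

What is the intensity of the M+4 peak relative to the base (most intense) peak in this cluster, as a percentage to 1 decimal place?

(0.6686 + 0.3314)^2 gives M 0.4470, M+2 0.4431, M+4 0.1098; the largest is M.
P(M) = C(2,0) × 0.6686^2 × 0.3314^0 = 1 × 0.44702596 × 1.0000 = 0.447026 (base)
P(M+4) = C(2,2) × 0.6686^0 × 0.3314^2 = 1 × 1.0000 × 0.10982596 = 0.109826
Relative intensity = 0.109826 / 0.447026 × 100 = 24.6

24.6%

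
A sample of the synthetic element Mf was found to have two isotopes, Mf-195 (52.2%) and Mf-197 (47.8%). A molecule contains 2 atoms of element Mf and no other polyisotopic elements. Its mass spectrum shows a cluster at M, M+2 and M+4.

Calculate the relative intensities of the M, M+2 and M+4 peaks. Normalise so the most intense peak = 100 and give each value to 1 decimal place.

54.6 : 100.0 : 45.8

The 2 Mf atoms are independent, so intensities follow the terms of (0.522 + 0.478)^2.
P(M) = 0.522^2 = 0.272484
P(M+2) = 2 × 0.522^1 × 0.478^1 = 0.499032
P(M+4) = 0.478^2 = 0.228484
The M+2 peak is largest (0.499032); scaling to 100 gives 54.6 : 100.0 : 45.8.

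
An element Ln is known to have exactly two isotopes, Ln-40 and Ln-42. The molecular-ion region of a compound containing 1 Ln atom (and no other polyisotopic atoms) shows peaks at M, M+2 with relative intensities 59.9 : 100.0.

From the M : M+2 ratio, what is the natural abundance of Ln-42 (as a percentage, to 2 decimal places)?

Let p = fractional abundance of Ln-40. I(M+2)/I(M) = [C(1,1)·p^0·(1−p)] / p^1 = 1·(1−p)/p = 100.0/59.9 = 1.6694
(1−p)/p = 1.6694/1 = 1.6694  ⇒  p = 1/(1 + 1.6694) = 0.3746
Ln-40: 37.46%, Ln-42: 62.54%.

62.54%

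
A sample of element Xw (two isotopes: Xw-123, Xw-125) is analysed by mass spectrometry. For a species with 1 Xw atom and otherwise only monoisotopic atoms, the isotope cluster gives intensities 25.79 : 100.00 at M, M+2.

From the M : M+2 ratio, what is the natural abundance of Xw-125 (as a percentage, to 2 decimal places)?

79.50%

Write p for the Xw-123 fraction. I(M+2)/I(M) = [C(1,1)·p^0·(1−p)] / p^1 = 1·(1−p)/p = 100.00/25.79 = 3.8775
(1−p)/p = 3.8775/1 = 3.8775  ⇒  p = 1/(1 + 3.8775) = 0.2050
Xw-123: 20.50%, Xw-125: 79.50%.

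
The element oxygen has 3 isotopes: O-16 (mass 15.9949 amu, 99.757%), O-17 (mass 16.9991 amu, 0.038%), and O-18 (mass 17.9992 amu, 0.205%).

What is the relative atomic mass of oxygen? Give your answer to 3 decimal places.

15.999 amu

Weight each isotope mass by its fractional abundance: 0.99757 × 15.9949 + 0.00038 × 16.9991 + 0.00205 × 17.9992
= 15.95603 + 0.00646 + 0.03690 = 15.99939 amu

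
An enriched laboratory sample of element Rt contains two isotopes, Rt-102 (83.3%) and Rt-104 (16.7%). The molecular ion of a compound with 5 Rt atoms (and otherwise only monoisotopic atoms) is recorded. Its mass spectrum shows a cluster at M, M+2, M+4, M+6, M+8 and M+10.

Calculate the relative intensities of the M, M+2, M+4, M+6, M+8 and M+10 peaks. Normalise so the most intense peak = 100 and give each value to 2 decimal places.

99.76 : 100.00 : 40.10 : 8.04 : 0.81 : 0.03

Expanding (0.833 + 0.167)^5:
P(M) = 0.833^5 = 0.401074
P(M+2) = 5 × 0.833^4 × 0.167^1 = 0.402037
P(M+4) = 10 × 0.833^3 × 0.167^2 = 0.161201
P(M+6) = 10 × 0.833^2 × 0.167^3 = 0.032318
P(M+8) = 5 × 0.833^1 × 0.167^4 = 0.003240
P(M+10) = 0.167^5 = 0.000130
The M+2 peak is largest (0.402037); scaling to 100 gives 99.76 : 100.00 : 40.10 : 8.04 : 0.81 : 0.03.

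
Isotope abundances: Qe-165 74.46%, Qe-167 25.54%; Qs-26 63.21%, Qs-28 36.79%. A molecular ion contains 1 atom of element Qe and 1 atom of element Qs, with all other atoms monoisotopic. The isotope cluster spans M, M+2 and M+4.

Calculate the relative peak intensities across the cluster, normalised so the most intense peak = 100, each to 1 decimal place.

Element Qe pattern (n=1): 0.7446 : 0.2554
Element Qs pattern (n=1): 0.6321 : 0.3679
Convolve the two distributions (both contribute in 2-u steps):
  M: 0.7446×0.6321 = 0.470662
  M+2: 0.7446×0.3679 + 0.2554×0.6321 = 0.435377
  M+4: 0.2554×0.3679 = 0.093962
Scale to base peak (0.470662) = 100: 100.0 : 92.5 : 20.0

100.0 : 92.5 : 20.0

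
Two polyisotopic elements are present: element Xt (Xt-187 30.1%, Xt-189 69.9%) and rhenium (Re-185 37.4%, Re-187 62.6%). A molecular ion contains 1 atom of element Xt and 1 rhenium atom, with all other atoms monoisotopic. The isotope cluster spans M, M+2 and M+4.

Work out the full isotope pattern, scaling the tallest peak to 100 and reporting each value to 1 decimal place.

25.0 : 100.0 : 97.3

Element Xt pattern (n=1): 0.3010 : 0.6990
Rhenium pattern (n=1): 0.3740 : 0.6260
Convolve the two distributions (both contribute in 2-u steps):
  M: 0.3010×0.3740 = 0.112574
  M+2: 0.3010×0.6260 + 0.6990×0.3740 = 0.449852
  M+4: 0.6990×0.6260 = 0.437574
Scale to base peak (0.449852) = 100: 25.0 : 100.0 : 97.3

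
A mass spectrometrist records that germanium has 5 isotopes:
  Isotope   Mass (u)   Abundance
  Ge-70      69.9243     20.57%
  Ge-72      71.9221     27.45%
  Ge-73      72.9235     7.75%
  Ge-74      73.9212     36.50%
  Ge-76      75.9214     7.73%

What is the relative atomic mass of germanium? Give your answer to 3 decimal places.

The abundance-weighted mean is 0.2057 × 69.9243 + 0.2745 × 71.9221 + 0.0775 × 72.9235 + 0.3650 × 73.9212 + 0.0773 × 75.9214
= 14.38343 + 19.74262 + 5.65157 + 26.98124 + 5.86872 = 72.62758 u

72.628 u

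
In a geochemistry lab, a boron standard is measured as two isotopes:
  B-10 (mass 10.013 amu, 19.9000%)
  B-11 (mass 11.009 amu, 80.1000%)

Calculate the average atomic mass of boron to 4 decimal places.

10.8108 amu

Ar = Σ fᵢ·mᵢ = 0.199000 × 10.013 + 0.801000 × 11.009
= 1.99259 + 8.81821 = 10.81080 amu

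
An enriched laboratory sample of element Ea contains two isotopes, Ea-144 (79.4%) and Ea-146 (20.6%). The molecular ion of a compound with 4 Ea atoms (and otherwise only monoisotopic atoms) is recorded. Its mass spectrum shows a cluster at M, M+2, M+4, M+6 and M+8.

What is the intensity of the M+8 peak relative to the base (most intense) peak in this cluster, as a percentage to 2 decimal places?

(0.794 + 0.206)^4 gives M 0.3974, M+2 0.4125, M+4 0.1605, M+6 0.0278, M+8 0.0018; the largest is M+2.
P(M+2) = C(4,1) × 0.794^3 × 0.206^1 = 4 × 0.50056618 × 0.2060 = 0.412467 (base)
P(M+8) = C(4,4) × 0.794^0 × 0.206^4 = 1 × 1.0000 × 0.00180081 = 0.001801
Relative intensity = 0.001801 / 0.412467 × 100 = 0.44

0.44%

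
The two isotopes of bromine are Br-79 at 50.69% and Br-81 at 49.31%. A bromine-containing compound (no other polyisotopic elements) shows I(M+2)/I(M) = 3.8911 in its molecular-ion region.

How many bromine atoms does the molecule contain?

For n independent Br atoms, I(M+2)/I(M) = n · (abundance Br-81) / (abundance Br-79) = n · 0.4931/0.5069.
n = 3.8911 × 0.5069/0.4931 = 4.00 ≈ 4

4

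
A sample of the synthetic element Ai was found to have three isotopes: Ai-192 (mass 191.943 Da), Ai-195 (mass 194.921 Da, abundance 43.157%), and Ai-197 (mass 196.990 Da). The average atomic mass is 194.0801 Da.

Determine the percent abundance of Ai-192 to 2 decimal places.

Let x and y be the fractions of Ai-192 and Ai-197. Then x + y = 1 − 0.43157 = 0.56843 and 191.943x + 196.990y = 194.0801 − 0.43157×194.921 = 109.95804403.
Substituting: 191.943x + 196.990(0.56843 − x) = 109.95804403
(191.943 − 196.990)x = -2.01698167  ⇒  x = 0.39964, y = 0.16879
Ai-192: 39.96%, Ai-197: 16.88%.

39.96%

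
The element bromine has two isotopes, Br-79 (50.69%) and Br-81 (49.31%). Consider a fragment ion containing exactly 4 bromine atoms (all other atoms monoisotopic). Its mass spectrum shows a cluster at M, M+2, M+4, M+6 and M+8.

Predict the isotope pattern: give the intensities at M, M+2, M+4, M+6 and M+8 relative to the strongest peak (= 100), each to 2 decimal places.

The 4 Br atoms are independent, so intensities follow the terms of (0.5069 + 0.4931)^4.
P(M) = 0.5069^4 = 0.066022
P(M+2) = 4 × 0.5069^3 × 0.4931^1 = 0.256899
P(M+4) = 6 × 0.5069^2 × 0.4931^2 = 0.374857
P(M+6) = 4 × 0.5069^1 × 0.4931^3 = 0.243101
P(M+8) = 0.4931^4 = 0.059121
The M+4 peak is largest (0.374857); scaling to 100 gives 17.61 : 68.53 : 100.00 : 64.85 : 15.77.

17.61 : 68.53 : 100.00 : 64.85 : 15.77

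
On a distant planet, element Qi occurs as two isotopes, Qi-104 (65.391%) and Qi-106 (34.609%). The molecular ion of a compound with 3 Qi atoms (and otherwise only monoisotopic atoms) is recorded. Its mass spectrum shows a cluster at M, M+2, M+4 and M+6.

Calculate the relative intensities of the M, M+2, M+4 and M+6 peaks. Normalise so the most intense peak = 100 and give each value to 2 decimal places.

62.98 : 100.00 : 52.93 : 9.34

Expanding (0.65391 + 0.34609)^3:
P(M) = 0.65391^3 = 0.279611
P(M+2) = 3 × 0.65391^2 × 0.34609^1 = 0.443962
P(M+4) = 3 × 0.65391^1 × 0.34609^2 = 0.234973
P(M+6) = 0.34609^3 = 0.041454
The M+2 peak is largest (0.443962); scaling to 100 gives 62.98 : 100.00 : 52.93 : 9.34.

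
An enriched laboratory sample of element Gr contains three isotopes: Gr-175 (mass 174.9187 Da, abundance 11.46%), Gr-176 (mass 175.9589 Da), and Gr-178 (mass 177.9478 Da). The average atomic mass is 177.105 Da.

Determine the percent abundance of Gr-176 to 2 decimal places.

Let x and y be the fractions of Gr-176 and Gr-178. Then x + y = 1 − 0.1146 = 0.8854 and 175.9589x + 177.9478y = 177.105 − 0.1146×174.9187 = 157.05931698.
Substituting: 175.9589x + 177.9478(0.8854 − x) = 157.05931698
(175.9589 − 177.9478)x = -0.49566514  ⇒  x = 0.24922, y = 0.63618
Gr-176: 24.92%, Gr-178: 63.62%.

24.92%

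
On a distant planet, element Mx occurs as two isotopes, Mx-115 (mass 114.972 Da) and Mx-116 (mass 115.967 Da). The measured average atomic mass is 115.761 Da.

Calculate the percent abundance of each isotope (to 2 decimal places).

Mx-115: 20.70%, Mx-116: 79.30%

Let x be the fractional abundance of Mx-115; then Mx-116 has abundance 1 − x.
114.972·x + 115.967·(1 − x) = 115.761
(114.972 − 115.967)·x = 115.761 − 115.967
x = -0.206 / -0.995 = 0.20704 → 20.70% Mx-115, 79.30% Mx-116.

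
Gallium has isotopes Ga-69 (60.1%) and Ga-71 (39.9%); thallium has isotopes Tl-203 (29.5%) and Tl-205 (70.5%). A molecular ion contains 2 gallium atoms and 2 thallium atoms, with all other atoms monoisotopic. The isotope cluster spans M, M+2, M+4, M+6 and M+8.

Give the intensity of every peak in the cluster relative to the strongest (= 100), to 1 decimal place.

Gallium pattern (n=2): 0.361201 : 0.479598 : 0.159201
Thallium pattern (n=2): 0.087025 : 0.41595 : 0.497025
Convolve the two distributions (both contribute in 2-u steps):
  M: 0.361201×0.087025 = 0.031434
  M+2: 0.361201×0.41595 + 0.479598×0.087025 = 0.191979
  M+4: 0.361201×0.497025 + 0.479598×0.41595 + 0.159201×0.087025 = 0.392869
  M+6: 0.479598×0.497025 + 0.159201×0.41595 = 0.304592
  M+8: 0.159201×0.497025 = 0.079127
Scale to base peak (0.392869) = 100: 8.0 : 48.9 : 100.0 : 77.5 : 20.1

8.0 : 48.9 : 100.0 : 77.5 : 20.1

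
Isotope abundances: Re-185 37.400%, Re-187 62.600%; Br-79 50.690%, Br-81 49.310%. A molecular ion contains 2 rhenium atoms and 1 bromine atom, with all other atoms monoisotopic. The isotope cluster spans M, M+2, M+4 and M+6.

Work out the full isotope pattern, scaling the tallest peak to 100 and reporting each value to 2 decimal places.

16.51 : 71.32 : 100.00 : 44.99

Rhenium pattern (n=2): 0.139876 : 0.468248 : 0.391876
Bromine pattern (n=1): 0.5069 : 0.4931
Convolve the two distributions (both contribute in 2-u steps):
  M: 0.139876×0.5069 = 0.070903
  M+2: 0.139876×0.4931 + 0.468248×0.5069 = 0.306328
  M+4: 0.468248×0.4931 + 0.391876×0.5069 = 0.429535
  M+6: 0.391876×0.4931 = 0.193234
Scale to base peak (0.429535) = 100: 16.51 : 71.32 : 100.00 : 44.99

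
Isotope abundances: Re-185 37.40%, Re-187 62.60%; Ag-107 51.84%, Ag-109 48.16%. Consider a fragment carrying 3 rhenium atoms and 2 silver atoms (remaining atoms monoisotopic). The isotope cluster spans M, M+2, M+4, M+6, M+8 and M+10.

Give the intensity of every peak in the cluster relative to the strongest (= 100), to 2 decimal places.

Rhenium pattern (n=3): 0.05231362 : 0.26268713 : 0.43968487 : 0.24531438
Silver pattern (n=2): 0.26873856 : 0.49932288 : 0.23193856
Convolve the two distributions (both contribute in 2-u steps):
  M: 0.05231362×0.26873856 = 0.014059
  M+2: 0.05231362×0.49932288 + 0.26268713×0.26873856 = 0.096716
  M+4: 0.05231362×0.23193856 + 0.26268713×0.49932288 + 0.43968487×0.26873856 = 0.261460
  M+6: 0.26268713×0.23193856 + 0.43968487×0.49932288 + 0.24531438×0.26873856 = 0.346397
  M+8: 0.43968487×0.23193856 + 0.24531438×0.49932288 = 0.224471
  M+10: 0.24531438×0.23193856 = 0.056898
Scale to base peak (0.346397) = 100: 4.06 : 27.92 : 75.48 : 100.00 : 64.80 : 16.43

4.06 : 27.92 : 75.48 : 100.00 : 64.80 : 16.43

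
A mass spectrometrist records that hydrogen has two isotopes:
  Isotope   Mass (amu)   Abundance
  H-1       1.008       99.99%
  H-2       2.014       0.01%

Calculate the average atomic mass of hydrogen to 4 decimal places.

Ar = Σ fᵢ·mᵢ = 0.9999 × 1.008 + 0.0001 × 2.014
= 1.00790 + 0.00020 = 1.00810 amu

1.0081 amu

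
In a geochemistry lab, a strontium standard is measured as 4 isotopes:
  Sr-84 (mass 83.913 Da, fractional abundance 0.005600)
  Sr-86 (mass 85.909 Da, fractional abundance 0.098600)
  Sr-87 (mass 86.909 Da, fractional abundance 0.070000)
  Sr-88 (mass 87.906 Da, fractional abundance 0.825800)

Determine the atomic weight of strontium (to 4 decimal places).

87.6169 Da

Weight each isotope mass by its fractional abundance: 0.005600 × 83.913 + 0.098600 × 85.909 + 0.070000 × 86.909 + 0.825800 × 87.906
= 0.46991 + 8.47063 + 6.08363 + 72.59277 = 87.61694 Da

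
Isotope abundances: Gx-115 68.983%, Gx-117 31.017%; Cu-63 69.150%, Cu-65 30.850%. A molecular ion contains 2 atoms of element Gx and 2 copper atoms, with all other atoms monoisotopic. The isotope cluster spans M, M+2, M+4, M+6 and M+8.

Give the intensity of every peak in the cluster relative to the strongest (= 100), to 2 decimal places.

55.82 : 100.00 : 67.18 : 20.06 : 2.25

Element Gx pattern (n=2): 0.47586543 : 0.42792914 : 0.09620543
Copper pattern (n=2): 0.47817225 : 0.4266555 : 0.09517225
Convolve the two distributions (both contribute in 2-u steps):
  M: 0.47586543×0.47817225 = 0.227546
  M+2: 0.47586543×0.4266555 + 0.42792914×0.47817225 = 0.407654
  M+4: 0.47586543×0.09517225 + 0.42792914×0.4266555 + 0.09620543×0.47817225 = 0.273870
  M+6: 0.42792914×0.09517225 + 0.09620543×0.4266555 = 0.081774
  M+8: 0.09620543×0.09517225 = 0.009156
Scale to base peak (0.407654) = 100: 55.82 : 100.00 : 67.18 : 20.06 : 2.25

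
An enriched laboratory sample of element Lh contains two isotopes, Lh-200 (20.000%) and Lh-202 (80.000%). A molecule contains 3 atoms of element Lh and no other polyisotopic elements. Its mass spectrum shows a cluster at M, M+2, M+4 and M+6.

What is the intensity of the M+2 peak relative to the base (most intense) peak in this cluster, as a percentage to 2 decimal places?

18.75%

Binomial terms of (0.20000 + 0.80000)^3: M 0.0080, M+2 0.0960, M+4 0.3840, M+6 0.5120 → M+6 is the base peak.
P(M+6) = C(3,3) × 0.20000^0 × 0.80000^3 = 1 × 1.0000 × 0.5120 = 0.512000 (base)
P(M+2) = C(3,1) × 0.20000^2 × 0.80000^1 = 3 × 0.0400 × 0.8000 = 0.096000
Relative intensity = 0.096000 / 0.512000 × 100 = 18.75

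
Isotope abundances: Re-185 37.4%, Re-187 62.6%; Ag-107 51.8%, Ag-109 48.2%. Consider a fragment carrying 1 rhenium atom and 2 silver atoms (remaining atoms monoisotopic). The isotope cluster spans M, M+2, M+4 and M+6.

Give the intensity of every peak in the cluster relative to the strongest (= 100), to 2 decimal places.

Rhenium pattern (n=1): 0.3740 : 0.6260
Silver pattern (n=2): 0.268324 : 0.499352 : 0.232324
Convolve the two distributions (both contribute in 2-u steps):
  M: 0.3740×0.268324 = 0.100353
  M+2: 0.3740×0.499352 + 0.6260×0.268324 = 0.354728
  M+4: 0.3740×0.232324 + 0.6260×0.499352 = 0.399484
  M+6: 0.6260×0.232324 = 0.145435
Scale to base peak (0.399484) = 100: 25.12 : 88.80 : 100.00 : 36.41

25.12 : 88.80 : 100.00 : 36.41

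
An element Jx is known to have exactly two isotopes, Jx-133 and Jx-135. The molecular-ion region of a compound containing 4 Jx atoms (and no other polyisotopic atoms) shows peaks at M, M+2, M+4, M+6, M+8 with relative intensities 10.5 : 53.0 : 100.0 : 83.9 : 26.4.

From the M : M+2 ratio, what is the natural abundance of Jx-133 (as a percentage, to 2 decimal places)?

Write p for the Jx-133 fraction. I(M+2)/I(M) = [C(4,1)·p^3·(1−p)] / p^4 = 4·(1−p)/p = 53.0/10.5 = 5.0476
(1−p)/p = 5.0476/4 = 1.2619  ⇒  p = 1/(1 + 1.2619) = 0.4421
Jx-133: 44.21%, Jx-135: 55.79%.

44.21%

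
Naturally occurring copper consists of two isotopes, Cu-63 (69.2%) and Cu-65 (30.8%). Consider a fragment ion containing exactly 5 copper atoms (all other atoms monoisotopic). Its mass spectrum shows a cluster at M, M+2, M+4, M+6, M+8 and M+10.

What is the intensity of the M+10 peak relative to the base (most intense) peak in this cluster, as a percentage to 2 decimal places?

0.78%

Binomial terms of (0.692 + 0.308)^5: M 0.1587, M+2 0.3531, M+4 0.3144, M+6 0.1399, M+8 0.0311, M+10 0.0028 → M+2 is the base peak.
P(M+2) = C(5,1) × 0.692^4 × 0.308^1 = 5 × 0.22931073 × 0.3080 = 0.353139 (base)
P(M+10) = C(5,5) × 0.692^0 × 0.308^5 = 1 × 1.0000 × 0.00277175 = 0.002772
Relative intensity = 0.002772 / 0.353139 × 100 = 0.78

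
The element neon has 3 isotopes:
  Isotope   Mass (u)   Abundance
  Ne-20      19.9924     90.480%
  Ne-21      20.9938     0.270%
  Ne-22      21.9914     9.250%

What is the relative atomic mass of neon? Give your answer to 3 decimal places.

20.180 u

The abundance-weighted mean is 0.90480 × 19.9924 + 0.00270 × 20.9938 + 0.09250 × 21.9914
= 18.08912 + 0.05668 + 2.03420 = 20.18000 u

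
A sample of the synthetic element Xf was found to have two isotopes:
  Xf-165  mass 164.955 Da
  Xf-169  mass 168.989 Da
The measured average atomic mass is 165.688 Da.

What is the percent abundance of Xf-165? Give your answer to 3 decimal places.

With x = fraction of Xf-165 (so Xf-169 is 1 − x):
164.955·x + 168.989·(1 − x) = 165.688
(164.955 − 168.989)·x = 165.688 − 168.989
x = -3.301 / -4.034 = 0.81829 → 81.829% Xf-165, 18.171% Xf-169.

81.829%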